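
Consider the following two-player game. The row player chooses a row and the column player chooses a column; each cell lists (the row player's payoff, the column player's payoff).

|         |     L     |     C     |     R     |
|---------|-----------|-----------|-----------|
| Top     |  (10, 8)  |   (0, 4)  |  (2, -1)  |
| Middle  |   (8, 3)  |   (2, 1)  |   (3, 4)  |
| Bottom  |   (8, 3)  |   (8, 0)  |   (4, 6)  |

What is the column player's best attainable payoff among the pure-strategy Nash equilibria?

(Top, L) is a pure NE (the row player: 10 ≥ 8; the column player: 8 ≥ 4). The column player gets 8.
(Bottom, R) is a pure NE (the row player: 4 ≥ 3; the column player: 6 ≥ 3). The column player gets 6.
Every other cell has a profitable deviation for at least one player. Highest of {8, 6} is 8.

8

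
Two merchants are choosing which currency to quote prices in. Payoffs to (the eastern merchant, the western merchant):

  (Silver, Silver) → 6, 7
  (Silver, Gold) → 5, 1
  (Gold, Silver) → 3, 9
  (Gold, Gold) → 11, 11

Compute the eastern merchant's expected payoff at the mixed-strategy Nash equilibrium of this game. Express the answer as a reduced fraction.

The western merchant mixes with probability q on Silver, chosen so the eastern merchant is indifferent: 6q + 5(1−q) = 3q + 11(1−q) gives q = 2/3.
The eastern merchant's expected payoff (from either row, since indifferent) is 6·2/3 + 5·1/3 = 17/3.

17/3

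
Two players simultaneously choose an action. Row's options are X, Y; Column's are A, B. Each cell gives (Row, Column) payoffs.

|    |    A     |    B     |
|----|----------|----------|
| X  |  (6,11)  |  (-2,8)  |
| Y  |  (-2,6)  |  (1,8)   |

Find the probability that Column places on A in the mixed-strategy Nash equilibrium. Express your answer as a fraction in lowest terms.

Column's mix q on A must make Row indifferent between X and Y.
Row's payoff from X: 6q + (-2)(1−q). From Y: (-2)q + 1(1−q).
Set equal: 8q = 3(1−q) → q = 3/11.

3/11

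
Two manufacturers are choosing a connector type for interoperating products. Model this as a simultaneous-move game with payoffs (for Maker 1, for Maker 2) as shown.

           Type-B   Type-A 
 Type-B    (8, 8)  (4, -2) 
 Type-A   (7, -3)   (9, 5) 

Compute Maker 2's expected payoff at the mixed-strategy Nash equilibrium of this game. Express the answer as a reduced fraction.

17/9

Maker 1 mixes with probability p on Type-B, chosen so Maker 2 is indifferent: 8p + (-3)(1−p) = (-2)p + 5(1−p) gives p = 4/9.
Maker 2's expected payoff is 8·4/9 + (-3)·5/9 = 17/9.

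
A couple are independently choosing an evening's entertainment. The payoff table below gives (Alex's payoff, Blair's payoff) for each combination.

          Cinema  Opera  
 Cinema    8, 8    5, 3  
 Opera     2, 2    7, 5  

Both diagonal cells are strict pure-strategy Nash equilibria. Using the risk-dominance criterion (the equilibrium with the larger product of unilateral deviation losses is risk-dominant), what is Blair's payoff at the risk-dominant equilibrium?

8

At both Cinema: Alex loses 8 − 2 = 6 by deviating; Blair loses 8 − 3 = 5. Product = 6·5 = 30.
At both Opera: Alex loses 7 − 5 = 2 by deviating; Blair loses 5 − 2 = 3. Product = 2·3 = 6.
30 > 6, so both Cinema is risk-dominant. Blair's payoff there is 8.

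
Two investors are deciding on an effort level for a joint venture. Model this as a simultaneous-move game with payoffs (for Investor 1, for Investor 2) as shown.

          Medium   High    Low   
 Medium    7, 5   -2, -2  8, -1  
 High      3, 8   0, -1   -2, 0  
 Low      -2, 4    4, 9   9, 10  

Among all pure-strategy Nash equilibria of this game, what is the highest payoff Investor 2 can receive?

10

Both Medium is a pure NE (Investor 1: 7 ≥ 3; Investor 2: 5 ≥ -1). Investor 2 gets 5.
Both Low is a pure NE (Investor 1: 9 ≥ 8; Investor 2: 10 ≥ 9). Investor 2 gets 10.
Every other cell has a profitable deviation for at least one player. Highest of {5, 10} is 10.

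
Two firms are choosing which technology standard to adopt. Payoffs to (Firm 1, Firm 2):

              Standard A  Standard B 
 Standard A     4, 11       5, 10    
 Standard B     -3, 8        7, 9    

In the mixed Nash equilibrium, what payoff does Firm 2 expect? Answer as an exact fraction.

19/2

Firm 1 mixes with probability p on Standard A, chosen so Firm 2 is indifferent: 11p + 8(1−p) = 10p + 9(1−p) gives p = 1/2.
Firm 2's expected payoff is 11·1/2 + 8·1/2 = 19/2.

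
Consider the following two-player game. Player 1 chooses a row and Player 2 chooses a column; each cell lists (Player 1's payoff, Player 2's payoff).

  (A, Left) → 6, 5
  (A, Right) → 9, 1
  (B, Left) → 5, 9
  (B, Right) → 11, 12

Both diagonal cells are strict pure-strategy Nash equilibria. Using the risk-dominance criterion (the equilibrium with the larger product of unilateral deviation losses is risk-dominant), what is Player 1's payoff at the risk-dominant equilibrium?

11

At (A, Left): Player 1 loses 6 − 5 = 1 by deviating; Player 2 loses 5 − 1 = 4. Product = 1·4 = 4.
At (B, Right): Player 1 loses 11 − 9 = 2 by deviating; Player 2 loses 12 − 9 = 3. Product = 2·3 = 6.
6 > 4, so (B, Right) is risk-dominant. Player 1's payoff there is 11.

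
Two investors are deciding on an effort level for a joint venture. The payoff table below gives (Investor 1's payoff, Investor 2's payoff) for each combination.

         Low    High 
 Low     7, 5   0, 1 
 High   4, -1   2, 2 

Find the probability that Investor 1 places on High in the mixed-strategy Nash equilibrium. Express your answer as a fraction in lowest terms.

4/7

Investor 1's mix p on Low must make Investor 2 indifferent between Low and High.
Investor 2's payoff from Low: 5p + (-1)(1−p). From High: 1p + 2(1−p).
Set equal: 4p = 3(1−p) → p = 3/7.
Probability on High is 1 − 3/7 = 4/7.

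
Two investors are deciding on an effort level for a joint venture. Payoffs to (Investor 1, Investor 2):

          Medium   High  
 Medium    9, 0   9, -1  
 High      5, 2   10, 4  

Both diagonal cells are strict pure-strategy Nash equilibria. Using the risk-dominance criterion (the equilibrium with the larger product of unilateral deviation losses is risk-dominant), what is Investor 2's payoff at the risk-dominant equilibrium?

At both Medium: Investor 1 loses 9 − 5 = 4 by deviating; Investor 2 loses 0 − (-1) = 1. Product = 4·1 = 4.
At both High: Investor 1 loses 10 − 9 = 1 by deviating; Investor 2 loses 4 − 2 = 2. Product = 1·2 = 2.
4 > 2, so both Medium is risk-dominant. Investor 2's payoff there is 0.

0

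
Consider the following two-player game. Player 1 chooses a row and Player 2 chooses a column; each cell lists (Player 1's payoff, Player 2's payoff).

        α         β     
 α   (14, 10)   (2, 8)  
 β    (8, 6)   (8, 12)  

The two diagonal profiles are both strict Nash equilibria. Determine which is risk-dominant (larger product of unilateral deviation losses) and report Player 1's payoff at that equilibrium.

At both α: Player 1 loses 14 − 8 = 6 by deviating; Player 2 loses 10 − 8 = 2. Product = 6·2 = 12.
At both β: Player 1 loses 8 − 2 = 6 by deviating; Player 2 loses 12 − 6 = 6. Product = 6·6 = 36.
36 > 12, so both β is risk-dominant. Player 1's payoff there is 8.

8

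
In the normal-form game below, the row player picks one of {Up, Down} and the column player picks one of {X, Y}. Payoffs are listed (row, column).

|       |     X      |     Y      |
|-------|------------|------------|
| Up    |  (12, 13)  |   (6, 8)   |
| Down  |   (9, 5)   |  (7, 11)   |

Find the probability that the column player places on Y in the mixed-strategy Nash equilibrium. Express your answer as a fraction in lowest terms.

The column player's mix q on X must make the row player indifferent between Up and Down.
The row player's payoff from Up: 12q + 6(1−q). From Down: 9q + 7(1−q).
Set equal: 3q = 1(1−q) → q = 1/4.
Probability on Y is 1 − 1/4 = 3/4.

3/4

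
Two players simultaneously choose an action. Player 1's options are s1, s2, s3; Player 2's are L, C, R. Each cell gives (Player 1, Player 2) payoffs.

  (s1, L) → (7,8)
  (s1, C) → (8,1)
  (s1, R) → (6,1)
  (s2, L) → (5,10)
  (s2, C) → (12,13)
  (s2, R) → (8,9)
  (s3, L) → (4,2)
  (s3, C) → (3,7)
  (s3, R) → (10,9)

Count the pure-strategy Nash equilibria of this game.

(s1, L): Player 1 gets 7 (best alternative 5); Player 2 gets 8 (best alternative 1). Neither deviates — NE.
(s2, C): Player 1 gets 12 (best alternative 8); Player 2 gets 13 (best alternative 10). Neither deviates — NE.
(s3, R): Player 1 gets 10 (best alternative 8); Player 2 gets 9 (best alternative 7). Neither deviates — NE.
(s1, R) is not a NE: Player 1 would switch to s3 (10 > 6).
No other cell survives both best-response checks, so there are 3 pure NE.

3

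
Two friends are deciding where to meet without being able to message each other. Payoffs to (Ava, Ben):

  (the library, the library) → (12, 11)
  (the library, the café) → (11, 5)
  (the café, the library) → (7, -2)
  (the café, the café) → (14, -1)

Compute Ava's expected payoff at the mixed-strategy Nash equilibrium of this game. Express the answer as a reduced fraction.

Ben mixes with probability q on the library, chosen so Ava is indifferent: 12q + 11(1−q) = 7q + 14(1−q) gives q = 3/8.
Ava's expected payoff (from either row, since indifferent) is 12·3/8 + 11·5/8 = 91/8.

91/8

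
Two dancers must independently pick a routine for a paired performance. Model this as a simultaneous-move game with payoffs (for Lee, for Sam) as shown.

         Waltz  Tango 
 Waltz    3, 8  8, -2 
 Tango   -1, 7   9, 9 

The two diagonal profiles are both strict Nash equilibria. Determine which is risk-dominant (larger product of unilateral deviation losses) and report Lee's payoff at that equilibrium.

At both Waltz: Lee loses 3 − (-1) = 4 by deviating; Sam loses 8 − (-2) = 10. Product = 4·10 = 40.
At both Tango: Lee loses 9 − 8 = 1 by deviating; Sam loses 9 − 7 = 2. Product = 1·2 = 2.
40 > 2, so both Waltz is risk-dominant. Lee's payoff there is 3.

3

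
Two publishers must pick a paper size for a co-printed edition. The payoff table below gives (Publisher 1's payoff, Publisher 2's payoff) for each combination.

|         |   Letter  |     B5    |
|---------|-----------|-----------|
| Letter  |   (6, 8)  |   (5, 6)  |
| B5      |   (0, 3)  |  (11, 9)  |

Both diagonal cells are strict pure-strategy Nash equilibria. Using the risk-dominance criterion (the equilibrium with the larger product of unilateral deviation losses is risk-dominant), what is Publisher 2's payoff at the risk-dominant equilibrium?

9

At both Letter: Publisher 1 loses 6 − 0 = 6 by deviating; Publisher 2 loses 8 − 6 = 2. Product = 6·2 = 12.
At both B5: Publisher 1 loses 11 − 5 = 6 by deviating; Publisher 2 loses 9 − 3 = 6. Product = 6·6 = 36.
36 > 12, so both B5 is risk-dominant. Publisher 2's payoff there is 9.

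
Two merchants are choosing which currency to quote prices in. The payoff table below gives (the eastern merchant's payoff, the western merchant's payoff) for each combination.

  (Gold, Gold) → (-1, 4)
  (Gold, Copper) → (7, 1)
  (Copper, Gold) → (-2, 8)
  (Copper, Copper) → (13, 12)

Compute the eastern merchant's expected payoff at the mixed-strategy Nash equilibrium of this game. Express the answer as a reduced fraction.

The western merchant mixes with probability q on Gold, chosen so the eastern merchant is indifferent: (-1)q + 7(1−q) = (-2)q + 13(1−q) gives q = 6/7.
The eastern merchant's expected payoff (from either row, since indifferent) is (-1)·6/7 + 7·1/7 = 1/7.

1/7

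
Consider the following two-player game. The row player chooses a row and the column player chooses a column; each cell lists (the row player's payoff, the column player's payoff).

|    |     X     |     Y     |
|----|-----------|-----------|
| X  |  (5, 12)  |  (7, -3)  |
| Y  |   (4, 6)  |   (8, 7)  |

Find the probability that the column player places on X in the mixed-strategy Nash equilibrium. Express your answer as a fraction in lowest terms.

1/2

The column player's mix q on X must make the row player indifferent between X and Y.
The row player's payoff from X: 5q + 7(1−q). From Y: 4q + 8(1−q).
Set equal: 1q = 1(1−q) → q = 1/2.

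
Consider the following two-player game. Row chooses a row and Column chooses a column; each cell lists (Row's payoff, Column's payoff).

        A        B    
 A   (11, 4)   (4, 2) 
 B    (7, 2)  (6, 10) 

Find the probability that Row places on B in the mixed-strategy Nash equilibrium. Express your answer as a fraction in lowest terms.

1/5

Row's mix p on A must make Column indifferent between A and B.
Column's payoff from A: 4p + 2(1−p). From B: 2p + 10(1−p).
Set equal: 2p = 8(1−p) → p = 8/10 = 4/5.
Probability on B is 1 − 4/5 = 1/5.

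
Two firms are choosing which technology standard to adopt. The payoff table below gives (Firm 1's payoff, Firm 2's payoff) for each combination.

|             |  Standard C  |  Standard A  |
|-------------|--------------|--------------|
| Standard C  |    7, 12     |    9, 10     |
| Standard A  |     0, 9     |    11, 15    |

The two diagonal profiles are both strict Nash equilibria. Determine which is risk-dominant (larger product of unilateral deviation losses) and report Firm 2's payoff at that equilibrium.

12

At both Standard C: Firm 1 loses 7 − 0 = 7 by deviating; Firm 2 loses 12 − 10 = 2. Product = 7·2 = 14.
At both Standard A: Firm 1 loses 11 − 9 = 2 by deviating; Firm 2 loses 15 − 9 = 6. Product = 2·6 = 12.
14 > 12, so both Standard C is risk-dominant. Firm 2's payoff there is 12.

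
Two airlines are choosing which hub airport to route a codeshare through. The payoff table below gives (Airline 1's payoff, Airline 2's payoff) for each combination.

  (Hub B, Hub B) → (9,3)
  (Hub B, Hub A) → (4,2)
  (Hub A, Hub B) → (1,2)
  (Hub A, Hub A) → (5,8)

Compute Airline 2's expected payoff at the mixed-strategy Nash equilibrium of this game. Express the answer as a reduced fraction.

20/7

Airline 1 mixes with probability p on Hub B, chosen so Airline 2 is indifferent: 3p + 2(1−p) = 2p + 8(1−p) gives p = 6/7.
Airline 2's expected payoff is 3·6/7 + 2·1/7 = 20/7.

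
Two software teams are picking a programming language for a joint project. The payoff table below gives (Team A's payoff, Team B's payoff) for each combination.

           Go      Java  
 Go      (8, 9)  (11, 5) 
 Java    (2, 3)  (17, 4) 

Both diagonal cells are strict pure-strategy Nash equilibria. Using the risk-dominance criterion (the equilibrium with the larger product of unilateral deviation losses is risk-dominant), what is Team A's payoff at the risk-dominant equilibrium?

8

At both Go: Team A loses 8 − 2 = 6 by deviating; Team B loses 9 − 5 = 4. Product = 6·4 = 24.
At both Java: Team A loses 17 − 11 = 6 by deviating; Team B loses 4 − 3 = 1. Product = 6·1 = 6.
24 > 6, so both Go is risk-dominant. Team A's payoff there is 8.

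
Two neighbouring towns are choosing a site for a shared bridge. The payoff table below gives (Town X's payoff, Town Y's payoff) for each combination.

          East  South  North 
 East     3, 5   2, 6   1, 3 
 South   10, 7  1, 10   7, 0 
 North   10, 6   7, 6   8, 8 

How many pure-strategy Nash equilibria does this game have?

1

Both North: Town X gets 8 (best alternative 7); Town Y gets 8 (best alternative 6). Neither deviates — NE.
Both East is not a NE: Town X would switch to South (10 > 3).
No other cell survives both best-response checks, so there is 1 pure NE.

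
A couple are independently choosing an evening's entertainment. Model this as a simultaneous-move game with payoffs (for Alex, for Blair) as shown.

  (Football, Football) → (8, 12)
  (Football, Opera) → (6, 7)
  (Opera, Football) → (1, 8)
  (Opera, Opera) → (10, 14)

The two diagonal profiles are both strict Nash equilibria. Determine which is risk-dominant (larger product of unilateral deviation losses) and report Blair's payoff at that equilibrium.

At both Football: Alex loses 8 − 1 = 7 by deviating; Blair loses 12 − 7 = 5. Product = 7·5 = 35.
At both Opera: Alex loses 10 − 6 = 4 by deviating; Blair loses 14 − 8 = 6. Product = 4·6 = 24.
35 > 24, so both Football is risk-dominant. Blair's payoff there is 12.

12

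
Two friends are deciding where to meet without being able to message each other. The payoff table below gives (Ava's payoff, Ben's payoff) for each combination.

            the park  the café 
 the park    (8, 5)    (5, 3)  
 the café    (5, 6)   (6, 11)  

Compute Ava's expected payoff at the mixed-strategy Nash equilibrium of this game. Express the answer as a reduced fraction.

23/4

Ben mixes with probability q on the park, chosen so Ava is indifferent: 8q + 5(1−q) = 5q + 6(1−q) gives q = 1/4.
Ava's expected payoff (from either row, since indifferent) is 8·1/4 + 5·3/4 = 23/4.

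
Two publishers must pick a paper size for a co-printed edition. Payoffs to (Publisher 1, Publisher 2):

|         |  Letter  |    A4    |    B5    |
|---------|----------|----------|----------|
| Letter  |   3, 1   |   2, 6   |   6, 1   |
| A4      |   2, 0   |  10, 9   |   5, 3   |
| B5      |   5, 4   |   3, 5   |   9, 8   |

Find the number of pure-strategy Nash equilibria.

Both A4: Publisher 1 gets 10 (best alternative 3); Publisher 2 gets 9 (best alternative 3). Neither deviates — NE.
Both B5: Publisher 1 gets 9 (best alternative 6); Publisher 2 gets 8 (best alternative 5). Neither deviates — NE.
Both Letter is not a NE: Publisher 1 would switch to B5 (5 > 3).
No other cell survives both best-response checks, so there are 2 pure NE.

2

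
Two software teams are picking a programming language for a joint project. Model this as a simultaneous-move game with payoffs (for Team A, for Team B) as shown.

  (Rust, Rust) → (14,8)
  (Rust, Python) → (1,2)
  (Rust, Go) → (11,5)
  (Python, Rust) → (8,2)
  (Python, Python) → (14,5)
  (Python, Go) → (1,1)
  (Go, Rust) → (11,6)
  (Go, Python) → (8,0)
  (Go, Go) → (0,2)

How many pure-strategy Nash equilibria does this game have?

Both Rust: Team A gets 14 (best alternative 11); Team B gets 8 (best alternative 5). Neither deviates — NE.
Both Python: Team A gets 14 (best alternative 8); Team B gets 5 (best alternative 2). Neither deviates — NE.
Both Go is not a NE: Team A would switch to Rust (11 > 0).
No other cell survives both best-response checks, so there are 2 pure NE.

2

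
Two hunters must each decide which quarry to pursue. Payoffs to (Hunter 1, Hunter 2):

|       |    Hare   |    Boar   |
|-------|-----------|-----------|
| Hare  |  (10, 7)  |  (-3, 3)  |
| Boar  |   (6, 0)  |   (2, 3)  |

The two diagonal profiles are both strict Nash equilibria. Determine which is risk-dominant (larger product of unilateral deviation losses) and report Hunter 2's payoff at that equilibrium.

At both Hare: Hunter 1 loses 10 − 6 = 4 by deviating; Hunter 2 loses 7 − 3 = 4. Product = 4·4 = 16.
At both Boar: Hunter 1 loses 2 − (-3) = 5 by deviating; Hunter 2 loses 3 − 0 = 3. Product = 5·3 = 15.
16 > 15, so both Hare is risk-dominant. Hunter 2's payoff there is 7.

7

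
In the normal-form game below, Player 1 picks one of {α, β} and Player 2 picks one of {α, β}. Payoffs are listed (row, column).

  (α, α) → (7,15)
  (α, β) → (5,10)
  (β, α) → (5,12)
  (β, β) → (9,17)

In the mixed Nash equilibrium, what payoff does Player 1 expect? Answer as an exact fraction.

Player 2 mixes with probability q on α, chosen so Player 1 is indifferent: 7q + 5(1−q) = 5q + 9(1−q) gives q = 2/3.
Player 1's expected payoff (from either row, since indifferent) is 7·2/3 + 5·1/3 = 19/3.

19/3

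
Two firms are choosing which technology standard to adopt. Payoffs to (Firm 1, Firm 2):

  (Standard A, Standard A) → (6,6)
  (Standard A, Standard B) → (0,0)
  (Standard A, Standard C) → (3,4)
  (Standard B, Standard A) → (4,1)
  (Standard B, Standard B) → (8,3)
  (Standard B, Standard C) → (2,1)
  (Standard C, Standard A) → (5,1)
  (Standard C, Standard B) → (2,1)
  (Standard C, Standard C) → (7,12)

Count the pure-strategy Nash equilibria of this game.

Both Standard A: Firm 1 gets 6 (best alternative 5); Firm 2 gets 6 (best alternative 4). Neither deviates — NE.
Both Standard B: Firm 1 gets 8 (best alternative 2); Firm 2 gets 3 (best alternative 1). Neither deviates — NE.
Both Standard C: Firm 1 gets 7 (best alternative 3); Firm 2 gets 12 (best alternative 1). Neither deviates — NE.
(Standard C, Standard B) is not a NE: Firm 1 would switch to Standard B (8 > 2).
No other cell survives both best-response checks, so there are 3 pure NE.

3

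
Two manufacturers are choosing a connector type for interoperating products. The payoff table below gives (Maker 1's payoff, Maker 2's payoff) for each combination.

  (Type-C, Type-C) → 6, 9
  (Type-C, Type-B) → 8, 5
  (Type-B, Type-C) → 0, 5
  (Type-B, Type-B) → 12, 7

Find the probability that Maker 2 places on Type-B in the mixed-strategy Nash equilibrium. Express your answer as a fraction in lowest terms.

Maker 2's mix q on Type-C must make Maker 1 indifferent between Type-C and Type-B.
Maker 1's payoff from Type-C: 6q + 8(1−q). From Type-B: 0q + 12(1−q).
Set equal: 6q = 4(1−q) → q = 4/10 = 2/5.
Probability on Type-B is 1 − 2/5 = 3/5.

3/5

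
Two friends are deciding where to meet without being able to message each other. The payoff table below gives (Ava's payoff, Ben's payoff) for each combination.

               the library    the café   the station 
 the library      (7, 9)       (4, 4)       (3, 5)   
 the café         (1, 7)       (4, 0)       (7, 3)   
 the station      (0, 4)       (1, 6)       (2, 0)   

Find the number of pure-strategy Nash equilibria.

1

Both the library: Ava gets 7 (best alternative 1); Ben gets 9 (best alternative 5). Neither deviates — NE.
Both the café is not a NE: Ben would switch to the library (7 > 0).
No other cell survives both best-response checks, so there is 1 pure NE.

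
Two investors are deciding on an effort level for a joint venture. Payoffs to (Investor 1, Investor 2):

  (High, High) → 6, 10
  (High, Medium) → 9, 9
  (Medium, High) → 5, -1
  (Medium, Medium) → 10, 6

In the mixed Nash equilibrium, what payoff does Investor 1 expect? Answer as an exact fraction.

15/2

Investor 2 mixes with probability q on High, chosen so Investor 1 is indifferent: 6q + 9(1−q) = 5q + 10(1−q) gives q = 1/2.
Investor 1's expected payoff (from either row, since indifferent) is 6·1/2 + 9·1/2 = 15/2.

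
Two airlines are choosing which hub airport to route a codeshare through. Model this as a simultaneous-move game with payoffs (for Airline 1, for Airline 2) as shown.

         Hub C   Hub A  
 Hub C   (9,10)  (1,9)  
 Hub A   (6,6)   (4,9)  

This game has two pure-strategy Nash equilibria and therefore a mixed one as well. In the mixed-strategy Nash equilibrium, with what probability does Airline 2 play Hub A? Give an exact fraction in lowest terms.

1/2

Airline 2's mix q on Hub C must make Airline 1 indifferent between Hub C and Hub A.
Airline 1's payoff from Hub C: 9q + 1(1−q). From Hub A: 6q + 4(1−q).
Set equal: 3q = 3(1−q) → q = 3/6 = 1/2.
Probability on Hub A is 1 − 1/2 = 1/2.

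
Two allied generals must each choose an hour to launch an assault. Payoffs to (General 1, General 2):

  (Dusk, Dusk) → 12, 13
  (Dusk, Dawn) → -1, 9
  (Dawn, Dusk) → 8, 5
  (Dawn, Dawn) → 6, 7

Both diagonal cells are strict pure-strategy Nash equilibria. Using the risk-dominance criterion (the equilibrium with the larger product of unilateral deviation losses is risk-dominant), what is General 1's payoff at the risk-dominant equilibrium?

At both Dusk: General 1 loses 12 − 8 = 4 by deviating; General 2 loses 13 − 9 = 4. Product = 4·4 = 16.
At both Dawn: General 1 loses 6 − (-1) = 7 by deviating; General 2 loses 7 − 5 = 2. Product = 7·2 = 14.
16 > 14, so both Dusk is risk-dominant. General 1's payoff there is 12.

12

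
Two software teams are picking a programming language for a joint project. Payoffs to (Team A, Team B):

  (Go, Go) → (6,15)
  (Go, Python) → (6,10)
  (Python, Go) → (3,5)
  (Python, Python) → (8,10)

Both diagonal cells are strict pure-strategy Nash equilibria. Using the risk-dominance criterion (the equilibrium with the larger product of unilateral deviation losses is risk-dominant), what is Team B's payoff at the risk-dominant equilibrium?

15

At both Go: Team A loses 6 − 3 = 3 by deviating; Team B loses 15 − 10 = 5. Product = 3·5 = 15.
At both Python: Team A loses 8 − 6 = 2 by deviating; Team B loses 10 − 5 = 5. Product = 2·5 = 10.
15 > 10, so both Go is risk-dominant. Team B's payoff there is 15.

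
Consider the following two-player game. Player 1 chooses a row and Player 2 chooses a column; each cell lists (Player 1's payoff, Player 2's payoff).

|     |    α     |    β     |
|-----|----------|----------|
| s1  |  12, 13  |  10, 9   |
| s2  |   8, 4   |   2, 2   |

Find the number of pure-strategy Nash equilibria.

1

(s1, α): Player 1 gets 12 (best alternative 8); Player 2 gets 13 (best alternative 9). Neither deviates — NE.
(s2, β) is not a NE: Player 1 would switch to s1 (10 > 2).
No other cell survives both best-response checks, so there is 1 pure NE.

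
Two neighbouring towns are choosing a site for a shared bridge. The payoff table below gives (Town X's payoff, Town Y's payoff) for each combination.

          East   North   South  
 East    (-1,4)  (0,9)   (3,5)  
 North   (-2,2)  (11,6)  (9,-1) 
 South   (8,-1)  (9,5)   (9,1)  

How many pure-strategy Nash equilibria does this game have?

Both North: Town X gets 11 (best alternative 9); Town Y gets 6 (best alternative 2). Neither deviates — NE.
Both South is not a NE: Town Y would switch to North (5 > 1).
No other cell survives both best-response checks, so there is 1 pure NE.

1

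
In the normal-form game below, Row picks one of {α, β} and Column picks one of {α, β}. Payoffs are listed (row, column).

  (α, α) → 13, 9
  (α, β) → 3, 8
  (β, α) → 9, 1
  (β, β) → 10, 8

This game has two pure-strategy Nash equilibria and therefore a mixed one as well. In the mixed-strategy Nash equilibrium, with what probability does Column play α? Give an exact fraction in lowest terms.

7/11

Column's mix q on α must make Row indifferent between α and β.
Row's payoff from α: 13q + 3(1−q). From β: 9q + 10(1−q).
Set equal: 4q = 7(1−q) → q = 7/11.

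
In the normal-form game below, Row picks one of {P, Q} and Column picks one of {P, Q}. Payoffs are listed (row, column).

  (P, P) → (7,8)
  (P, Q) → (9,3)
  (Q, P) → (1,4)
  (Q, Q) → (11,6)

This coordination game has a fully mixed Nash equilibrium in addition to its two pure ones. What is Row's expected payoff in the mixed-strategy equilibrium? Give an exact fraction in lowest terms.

17/2

Column mixes with probability q on P, chosen so Row is indifferent: 7q + 9(1−q) = 1q + 11(1−q) gives q = 1/4.
Row's expected payoff (from either row, since indifferent) is 7·1/4 + 9·3/4 = 17/2.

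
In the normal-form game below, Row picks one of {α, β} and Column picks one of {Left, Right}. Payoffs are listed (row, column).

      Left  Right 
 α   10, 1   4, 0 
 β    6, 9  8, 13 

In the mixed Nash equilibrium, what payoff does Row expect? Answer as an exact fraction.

7

Column mixes with probability q on Left, chosen so Row is indifferent: 10q + 4(1−q) = 6q + 8(1−q) gives q = 1/2.
Row's expected payoff (from either row, since indifferent) is 10·1/2 + 4·1/2 = 7.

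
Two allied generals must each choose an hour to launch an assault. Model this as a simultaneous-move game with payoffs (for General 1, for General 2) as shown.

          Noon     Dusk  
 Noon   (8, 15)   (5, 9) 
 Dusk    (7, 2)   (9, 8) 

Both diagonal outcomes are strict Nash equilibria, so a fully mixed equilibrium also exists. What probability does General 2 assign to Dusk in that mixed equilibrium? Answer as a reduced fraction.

1/5

General 2's mix q on Noon must make General 1 indifferent between Noon and Dusk.
General 1's payoff from Noon: 8q + 5(1−q). From Dusk: 7q + 9(1−q).
Set equal: 1q = 4(1−q) → q = 4/5.
Probability on Dusk is 1 − 4/5 = 1/5.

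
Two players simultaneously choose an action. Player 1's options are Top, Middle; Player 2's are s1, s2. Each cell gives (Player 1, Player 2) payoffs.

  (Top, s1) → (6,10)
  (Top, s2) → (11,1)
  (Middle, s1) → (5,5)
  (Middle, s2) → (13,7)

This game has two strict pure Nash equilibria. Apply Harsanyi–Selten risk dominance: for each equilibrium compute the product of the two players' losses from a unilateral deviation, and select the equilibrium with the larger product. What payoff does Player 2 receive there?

10

At (Top, s1): Player 1 loses 6 − 5 = 1 by deviating; Player 2 loses 10 − 1 = 9. Product = 1·9 = 9.
At (Middle, s2): Player 1 loses 13 − 11 = 2 by deviating; Player 2 loses 7 − 5 = 2. Product = 2·2 = 4.
9 > 4, so (Top, s1) is risk-dominant. Player 2's payoff there is 10.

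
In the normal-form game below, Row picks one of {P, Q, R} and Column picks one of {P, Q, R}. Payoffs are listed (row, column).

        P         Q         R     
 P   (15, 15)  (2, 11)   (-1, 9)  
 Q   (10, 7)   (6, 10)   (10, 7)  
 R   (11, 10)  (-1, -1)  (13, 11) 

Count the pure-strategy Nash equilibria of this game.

3

Both P: Row gets 15 (best alternative 11); Column gets 15 (best alternative 11). Neither deviates — NE.
Both Q: Row gets 6 (best alternative 2); Column gets 10 (best alternative 7). Neither deviates — NE.
Both R: Row gets 13 (best alternative 10); Column gets 11 (best alternative 10). Neither deviates — NE.
(P, R) is not a NE: Row would switch to R (13 > -1).
No other cell survives both best-response checks, so there are 3 pure NE.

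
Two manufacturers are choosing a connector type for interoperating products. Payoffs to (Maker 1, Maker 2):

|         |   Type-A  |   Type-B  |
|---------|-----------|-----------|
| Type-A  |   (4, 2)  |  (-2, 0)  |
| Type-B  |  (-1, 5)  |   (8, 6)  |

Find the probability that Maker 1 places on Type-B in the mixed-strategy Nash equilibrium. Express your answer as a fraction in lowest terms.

Maker 1's mix p on Type-A must make Maker 2 indifferent between Type-A and Type-B.
Maker 2's payoff from Type-A: 2p + 5(1−p). From Type-B: 0p + 6(1−p).
Set equal: 2p = 1(1−p) → p = 1/3.
Probability on Type-B is 1 − 1/3 = 2/3.

2/3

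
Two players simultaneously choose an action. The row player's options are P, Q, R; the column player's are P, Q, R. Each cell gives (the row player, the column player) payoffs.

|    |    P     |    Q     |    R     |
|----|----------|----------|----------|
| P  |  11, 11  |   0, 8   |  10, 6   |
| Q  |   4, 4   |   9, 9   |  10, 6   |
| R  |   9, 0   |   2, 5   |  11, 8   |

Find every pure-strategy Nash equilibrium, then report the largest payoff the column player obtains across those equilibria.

Both P is a pure NE (the row player: 11 ≥ 9; the column player: 11 ≥ 8). The column player gets 11.
Both Q is a pure NE (the row player: 9 ≥ 2; the column player: 9 ≥ 6). The column player gets 9.
Both R is a pure NE (the row player: 11 ≥ 10; the column player: 8 ≥ 5). The column player gets 8.
Every other cell has a profitable deviation for at least one player. Highest of {11, 9, 8} is 11.

11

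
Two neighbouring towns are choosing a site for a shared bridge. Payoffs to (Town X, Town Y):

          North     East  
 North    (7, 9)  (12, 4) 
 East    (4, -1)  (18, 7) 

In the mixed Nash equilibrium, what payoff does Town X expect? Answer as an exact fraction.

Town Y mixes with probability q on North, chosen so Town X is indifferent: 7q + 12(1−q) = 4q + 18(1−q) gives q = 2/3.
Town X's expected payoff (from either row, since indifferent) is 7·2/3 + 12·1/3 = 26/3.

26/3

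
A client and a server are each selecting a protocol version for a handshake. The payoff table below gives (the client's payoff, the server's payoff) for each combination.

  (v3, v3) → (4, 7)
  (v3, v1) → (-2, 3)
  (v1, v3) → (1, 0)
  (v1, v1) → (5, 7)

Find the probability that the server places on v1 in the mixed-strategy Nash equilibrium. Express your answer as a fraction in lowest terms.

The server's mix q on v3 must make the client indifferent between v3 and v1.
The client's payoff from v3: 4q + (-2)(1−q). From v1: 1q + 5(1−q).
Set equal: 3q = 7(1−q) → q = 7/10.
Probability on v1 is 1 − 7/10 = 3/10.

3/10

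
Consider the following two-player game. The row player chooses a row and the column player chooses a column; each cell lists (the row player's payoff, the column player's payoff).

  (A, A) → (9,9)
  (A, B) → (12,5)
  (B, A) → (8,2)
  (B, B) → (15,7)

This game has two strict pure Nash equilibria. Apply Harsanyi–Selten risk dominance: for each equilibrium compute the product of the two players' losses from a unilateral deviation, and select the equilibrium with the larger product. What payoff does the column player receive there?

7

At both A: the row player loses 9 − 8 = 1 by deviating; the column player loses 9 − 5 = 4. Product = 1·4 = 4.
At both B: the row player loses 15 − 12 = 3 by deviating; the column player loses 7 − 2 = 5. Product = 3·5 = 15.
15 > 4, so both B is risk-dominant. The column player's payoff there is 7.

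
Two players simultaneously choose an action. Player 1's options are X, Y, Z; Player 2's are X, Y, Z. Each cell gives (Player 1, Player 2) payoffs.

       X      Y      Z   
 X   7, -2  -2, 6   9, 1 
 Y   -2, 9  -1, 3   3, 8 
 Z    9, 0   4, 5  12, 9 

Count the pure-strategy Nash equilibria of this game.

Both Z: Player 1 gets 12 (best alternative 9); Player 2 gets 9 (best alternative 5). Neither deviates — NE.
Both Y is not a NE: Player 1 would switch to Z (4 > -1).
No other cell survives both best-response checks, so there is 1 pure NE.

1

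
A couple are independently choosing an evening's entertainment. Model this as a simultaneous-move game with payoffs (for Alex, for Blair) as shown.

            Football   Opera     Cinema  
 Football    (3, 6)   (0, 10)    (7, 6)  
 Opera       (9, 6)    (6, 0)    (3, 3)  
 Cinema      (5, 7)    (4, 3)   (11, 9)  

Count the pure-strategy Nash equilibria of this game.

(Opera, Football): Alex gets 9 (best alternative 5); Blair gets 6 (best alternative 3). Neither deviates — NE.
Both Cinema: Alex gets 11 (best alternative 7); Blair gets 9 (best alternative 7). Neither deviates — NE.
Both Opera is not a NE: Blair would switch to Football (6 > 0).
No other cell survives both best-response checks, so there are 2 pure NE.

2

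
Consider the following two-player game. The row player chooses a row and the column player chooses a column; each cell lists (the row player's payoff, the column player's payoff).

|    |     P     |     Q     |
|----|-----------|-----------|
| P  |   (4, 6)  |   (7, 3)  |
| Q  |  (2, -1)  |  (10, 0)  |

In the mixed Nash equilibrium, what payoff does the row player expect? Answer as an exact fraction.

26/5

The column player mixes with probability q on P, chosen so the row player is indifferent: 4q + 7(1−q) = 2q + 10(1−q) gives q = 3/5.
The row player's expected payoff (from either row, since indifferent) is 4·3/5 + 7·2/5 = 26/5.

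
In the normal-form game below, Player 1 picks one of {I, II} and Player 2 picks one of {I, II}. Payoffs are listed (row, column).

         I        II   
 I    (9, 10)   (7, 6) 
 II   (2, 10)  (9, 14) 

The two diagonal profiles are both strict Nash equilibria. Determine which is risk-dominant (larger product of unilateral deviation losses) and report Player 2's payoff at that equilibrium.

10

At both I: Player 1 loses 9 − 2 = 7 by deviating; Player 2 loses 10 − 6 = 4. Product = 7·4 = 28.
At both II: Player 1 loses 9 − 7 = 2 by deviating; Player 2 loses 14 − 10 = 4. Product = 2·4 = 8.
28 > 8, so both I is risk-dominant. Player 2's payoff there is 10.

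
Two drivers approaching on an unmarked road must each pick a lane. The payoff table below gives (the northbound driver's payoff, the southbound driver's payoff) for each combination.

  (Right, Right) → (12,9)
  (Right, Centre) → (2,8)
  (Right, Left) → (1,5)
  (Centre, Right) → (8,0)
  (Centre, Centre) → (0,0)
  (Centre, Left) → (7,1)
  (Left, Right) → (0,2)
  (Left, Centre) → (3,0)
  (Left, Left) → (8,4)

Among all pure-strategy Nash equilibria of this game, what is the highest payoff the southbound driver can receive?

Both Right is a pure NE (the northbound driver: 12 ≥ 8; the southbound driver: 9 ≥ 8). The southbound driver gets 9.
Both Left is a pure NE (the northbound driver: 8 ≥ 7; the southbound driver: 4 ≥ 2). The southbound driver gets 4.
Every other cell has a profitable deviation for at least one player. Highest of {9, 4} is 9.

9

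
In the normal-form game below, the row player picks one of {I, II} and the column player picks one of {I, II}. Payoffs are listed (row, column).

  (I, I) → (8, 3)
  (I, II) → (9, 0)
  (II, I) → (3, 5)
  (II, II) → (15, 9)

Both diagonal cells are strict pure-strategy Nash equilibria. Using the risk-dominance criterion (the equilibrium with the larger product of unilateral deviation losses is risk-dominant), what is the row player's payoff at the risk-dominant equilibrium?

15

At both I: the row player loses 8 − 3 = 5 by deviating; the column player loses 3 − 0 = 3. Product = 5·3 = 15.
At both II: the row player loses 15 − 9 = 6 by deviating; the column player loses 9 − 5 = 4. Product = 6·4 = 24.
24 > 15, so both II is risk-dominant. The row player's payoff there is 15.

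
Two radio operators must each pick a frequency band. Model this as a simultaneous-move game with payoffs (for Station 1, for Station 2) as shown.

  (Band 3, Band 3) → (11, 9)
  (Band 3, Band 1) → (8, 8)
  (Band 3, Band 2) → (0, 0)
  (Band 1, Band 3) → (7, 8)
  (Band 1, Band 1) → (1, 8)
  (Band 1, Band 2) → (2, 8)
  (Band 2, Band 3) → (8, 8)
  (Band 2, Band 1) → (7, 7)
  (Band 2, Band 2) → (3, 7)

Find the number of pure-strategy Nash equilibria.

1

Both Band 3: Station 1 gets 11 (best alternative 8); Station 2 gets 9 (best alternative 8). Neither deviates — NE.
Both Band 1 is not a NE: Station 1 would switch to Band 3 (8 > 1).
No other cell survives both best-response checks, so there is 1 pure NE.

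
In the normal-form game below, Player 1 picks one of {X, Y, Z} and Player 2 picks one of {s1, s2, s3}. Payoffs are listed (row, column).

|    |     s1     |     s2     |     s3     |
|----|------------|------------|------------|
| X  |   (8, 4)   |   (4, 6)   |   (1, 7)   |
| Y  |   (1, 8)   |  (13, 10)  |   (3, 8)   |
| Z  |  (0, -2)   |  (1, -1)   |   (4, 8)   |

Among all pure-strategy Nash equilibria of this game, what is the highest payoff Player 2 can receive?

(Y, s2) is a pure NE (Player 1: 13 ≥ 4; Player 2: 10 ≥ 8). Player 2 gets 10.
(Z, s3) is a pure NE (Player 1: 4 ≥ 3; Player 2: 8 ≥ -1). Player 2 gets 8.
Every other cell has a profitable deviation for at least one player. Highest of {10, 8} is 10.

10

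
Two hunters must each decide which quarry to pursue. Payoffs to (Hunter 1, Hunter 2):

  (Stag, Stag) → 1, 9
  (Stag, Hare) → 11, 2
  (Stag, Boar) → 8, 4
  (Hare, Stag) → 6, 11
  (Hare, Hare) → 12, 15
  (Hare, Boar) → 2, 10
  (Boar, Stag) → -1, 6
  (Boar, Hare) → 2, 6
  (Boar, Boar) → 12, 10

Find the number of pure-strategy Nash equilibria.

Both Hare: Hunter 1 gets 12 (best alternative 11); Hunter 2 gets 15 (best alternative 11). Neither deviates — NE.
Both Boar: Hunter 1 gets 12 (best alternative 8); Hunter 2 gets 10 (best alternative 6). Neither deviates — NE.
Both Stag is not a NE: Hunter 1 would switch to Hare (6 > 1).
No other cell survives both best-response checks, so there are 2 pure NE.

2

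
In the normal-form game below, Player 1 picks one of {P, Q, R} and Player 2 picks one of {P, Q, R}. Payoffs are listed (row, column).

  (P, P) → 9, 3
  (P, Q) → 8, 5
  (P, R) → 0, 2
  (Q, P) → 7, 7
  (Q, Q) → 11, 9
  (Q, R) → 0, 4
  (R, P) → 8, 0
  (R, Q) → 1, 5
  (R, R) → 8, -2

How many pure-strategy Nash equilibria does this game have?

Both Q: Player 1 gets 11 (best alternative 8); Player 2 gets 9 (best alternative 7). Neither deviates — NE.
Both R is not a NE: Player 2 would switch to Q (5 > -2).
No other cell survives both best-response checks, so there is 1 pure NE.

1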